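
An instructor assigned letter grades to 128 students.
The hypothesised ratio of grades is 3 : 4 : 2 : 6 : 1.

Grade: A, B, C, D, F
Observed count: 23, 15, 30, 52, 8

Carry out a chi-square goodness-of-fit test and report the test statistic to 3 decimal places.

21.656

Ratio total = 16. Expected counts: 128×3/16 = 24, 128×4/16 = 32, 128×2/16 = 16, 128×6/16 = 48, 128×1/16 = 8.
χ² = (23−24)²/24 + (15−32)²/32 + (30−16)²/16 + (52−48)²/48 + (8−8)²/8
   = 0.0417 + 9.0313 + 12.2500 + 0.3333 + 0.0000
Sum = 21.656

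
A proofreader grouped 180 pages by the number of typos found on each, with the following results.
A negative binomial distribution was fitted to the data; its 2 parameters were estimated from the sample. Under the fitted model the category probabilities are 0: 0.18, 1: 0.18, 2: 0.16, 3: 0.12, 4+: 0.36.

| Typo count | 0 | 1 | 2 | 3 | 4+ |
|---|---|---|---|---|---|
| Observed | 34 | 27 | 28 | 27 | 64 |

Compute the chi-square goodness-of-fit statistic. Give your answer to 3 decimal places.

2.361

Expected counts E_i = n·p_i: 180×0.18 = 32.4, 180×0.18 = 32.4, 180×0.16 = 28.8, 180×0.12 = 21.6, 180×0.36 = 64.8.
χ² = (34−32.4)²/32.4 + (27−32.4)²/32.4 + (28−28.8)²/28.8 + (27−21.6)²/21.6 + (64−64.8)²/64.8
   = 0.0790 + 0.9000 + 0.0222 + 1.3500 + 0.0099
Sum = 2.361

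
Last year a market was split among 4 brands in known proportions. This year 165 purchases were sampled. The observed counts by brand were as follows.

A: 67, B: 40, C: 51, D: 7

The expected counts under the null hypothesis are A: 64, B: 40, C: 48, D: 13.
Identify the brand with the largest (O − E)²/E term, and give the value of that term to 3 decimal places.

A: (67 − 64)²/64 = 9/64 = 0.1406
B: (40 − 40)²/40 = 0/40 = 0.0000
C: (51 − 48)²/48 = 9/48 = 0.1875
D: (7 − 13)²/13 = 36/13 = 2.7692
The largest term is for D: 2.769.

D, 2.769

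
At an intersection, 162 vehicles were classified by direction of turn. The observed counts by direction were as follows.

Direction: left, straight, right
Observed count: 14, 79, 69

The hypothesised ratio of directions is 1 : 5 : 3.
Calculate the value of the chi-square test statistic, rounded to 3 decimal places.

Ratio total = 9. Expected counts: 162×1/9 = 18, 162×5/9 = 90, 162×3/9 = 54.
left: (14 − 18)²/18 = 16/18 = 0.8889
straight: (79 − 90)²/90 = 121/90 = 1.3444
right: (69 − 54)²/54 = 225/54 = 4.1667
Sum = 6.400

6.400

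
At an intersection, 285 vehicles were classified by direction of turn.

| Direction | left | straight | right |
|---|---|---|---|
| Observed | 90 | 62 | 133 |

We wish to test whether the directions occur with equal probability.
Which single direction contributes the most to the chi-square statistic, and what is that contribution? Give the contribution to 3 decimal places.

Under H₀ each category has probability 1/3, so each expected count is 285/3 = 95.
left: (90 − 95)²/95 = 25/95 = 0.2632
straight: (62 − 95)²/95 = 1089/95 = 11.4632
right: (133 − 95)²/95 = 1444/95 = 15.2000
The largest term is for right: 15.200.

right, 15.200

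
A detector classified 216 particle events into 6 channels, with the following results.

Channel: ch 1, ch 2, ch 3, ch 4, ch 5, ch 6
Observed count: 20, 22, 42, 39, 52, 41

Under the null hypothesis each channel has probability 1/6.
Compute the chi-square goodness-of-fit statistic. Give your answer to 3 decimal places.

Expected count for each of the 6 categories: 216/6 = 36.
χ² = (20−36)²/36 + (22−36)²/36 + (42−36)²/36 + (39−36)²/36 + (52−36)²/36 + (41−36)²/36
   = 7.1111 + 5.4444 + 1.0000 + 0.2500 + 7.1111 + 0.6944
Sum = 21.611

21.611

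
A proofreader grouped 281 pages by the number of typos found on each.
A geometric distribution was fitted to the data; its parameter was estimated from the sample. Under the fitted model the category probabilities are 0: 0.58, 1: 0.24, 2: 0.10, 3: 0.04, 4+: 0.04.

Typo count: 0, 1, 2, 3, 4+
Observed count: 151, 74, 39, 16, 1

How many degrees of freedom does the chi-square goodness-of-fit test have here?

There are k = 5 categories and 1 parameter estimated from the data, so df = 5 − 1 − 1 = 3.

3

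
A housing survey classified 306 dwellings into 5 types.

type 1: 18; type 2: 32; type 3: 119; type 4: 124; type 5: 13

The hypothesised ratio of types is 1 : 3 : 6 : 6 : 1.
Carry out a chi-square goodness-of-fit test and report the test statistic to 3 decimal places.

Ratio total = 17. Expected counts: 306×1/17 = 18, 306×3/17 = 54, 306×6/17 = 108, 306×6/17 = 108, 306×1/17 = 18.
cat         O        E   (O−E)²/E
type 1     18       18     0.0000
type 2     32       54     8.9630
type 3    119      108     1.1204
type 4    124      108     2.3704
type 5     13       18     1.3889
Sum = 13.843

13.843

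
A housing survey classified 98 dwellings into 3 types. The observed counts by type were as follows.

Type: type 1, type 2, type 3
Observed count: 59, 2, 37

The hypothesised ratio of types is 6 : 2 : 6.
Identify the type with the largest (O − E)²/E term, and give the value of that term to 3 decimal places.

type 2, 10.286

Ratio total = 14. Expected counts: 98×6/14 = 42, 98×2/14 = 14, 98×6/14 = 42.
cat         O        E   (O−E)²/E
type 1     59       42     6.8810
type 2      2       14    10.2857
type 3     37       42     0.5952
The largest term is for type 2: 10.286.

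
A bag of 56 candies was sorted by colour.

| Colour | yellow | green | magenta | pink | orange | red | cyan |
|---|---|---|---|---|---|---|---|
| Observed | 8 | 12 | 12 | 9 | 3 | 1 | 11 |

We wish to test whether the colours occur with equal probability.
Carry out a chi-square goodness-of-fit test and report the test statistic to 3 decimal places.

Expected count for each of the 7 categories: 56/7 = 8.
cat          O        E   (O−E)²/E
yellow       8        8     0.0000
green       12        8     2.0000
magenta     12        8     2.0000
pink         9        8     0.1250
orange       3        8     3.1250
red          1        8     6.1250
cyan        11        8     1.1250
Sum = 14.500

14.500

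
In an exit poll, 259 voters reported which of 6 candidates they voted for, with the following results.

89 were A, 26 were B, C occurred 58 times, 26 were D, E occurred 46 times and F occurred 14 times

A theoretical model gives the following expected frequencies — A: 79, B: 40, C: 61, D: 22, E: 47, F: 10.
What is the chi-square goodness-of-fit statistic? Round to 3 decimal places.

8.662

cat         O        E   (O−E)²/E
A          89       79     1.2658
B          26       40     4.9000
C          58       61     0.1475
D          26       22     0.7273
E          46       47     0.0213
F          14       10     1.6000
Sum = 8.662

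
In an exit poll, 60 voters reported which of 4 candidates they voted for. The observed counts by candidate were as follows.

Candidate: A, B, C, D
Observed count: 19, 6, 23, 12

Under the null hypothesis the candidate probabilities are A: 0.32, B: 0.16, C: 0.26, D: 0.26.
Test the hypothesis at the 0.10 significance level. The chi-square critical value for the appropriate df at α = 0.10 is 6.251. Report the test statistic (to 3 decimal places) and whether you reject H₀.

Expected counts E_i = n·p_i: 60×0.32 = 19.2, 60×0.16 = 9.6, 60×0.26 = 15.6, 60×0.26 = 15.6.
cat         O        E   (O−E)²/E
A          19     19.2     0.0021
B           6      9.6     1.3500
C          23     15.6     3.5103
D          12     15.6     0.8308
Sum = 5.693
df = 3. Since 5.693 < 6.251, we do not reject H₀.

5.693; do not reject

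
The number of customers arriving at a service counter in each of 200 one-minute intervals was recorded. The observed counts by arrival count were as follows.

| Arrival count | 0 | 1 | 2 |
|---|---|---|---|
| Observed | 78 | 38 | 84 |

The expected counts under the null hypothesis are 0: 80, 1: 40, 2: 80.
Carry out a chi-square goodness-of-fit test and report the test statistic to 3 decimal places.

cat         O        E   (O−E)²/E
0          78       80     0.0500
1          38       40     0.1000
2          84       80     0.2000
Sum = 0.350

0.350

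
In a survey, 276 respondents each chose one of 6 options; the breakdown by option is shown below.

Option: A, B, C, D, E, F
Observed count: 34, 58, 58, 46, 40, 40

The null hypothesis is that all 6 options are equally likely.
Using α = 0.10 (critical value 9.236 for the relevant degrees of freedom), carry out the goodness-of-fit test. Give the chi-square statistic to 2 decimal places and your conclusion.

Under H₀ each category has probability 1/6, so each expected count is 276/6 = 46.
A: (34 − 46)²/46 = 144/46 = 3.130
B: (58 − 46)²/46 = 144/46 = 3.130
C: (58 − 46)²/46 = 144/46 = 3.130
D: (46 − 46)²/46 = 0/46 = 0.000
E: (40 − 46)²/46 = 36/46 = 0.783
F: (40 − 46)²/46 = 36/46 = 0.783
Sum = 10.96
df = 5. Since 10.96 > 9.236, we reject H₀.

10.96; reject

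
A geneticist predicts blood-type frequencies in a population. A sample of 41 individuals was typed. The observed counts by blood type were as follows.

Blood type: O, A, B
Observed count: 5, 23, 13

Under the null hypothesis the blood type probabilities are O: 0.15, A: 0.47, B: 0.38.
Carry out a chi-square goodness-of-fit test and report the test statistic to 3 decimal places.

1.364

Expected counts E_i = n·p_i: 41×0.15 = 6.15, 41×0.47 = 19.27, 41×0.38 = 15.58.
cat         O        E   (O−E)²/E
O           5     6.15     0.2150
A          23    19.27     0.7220
B          13    15.58     0.4272
Sum = 1.364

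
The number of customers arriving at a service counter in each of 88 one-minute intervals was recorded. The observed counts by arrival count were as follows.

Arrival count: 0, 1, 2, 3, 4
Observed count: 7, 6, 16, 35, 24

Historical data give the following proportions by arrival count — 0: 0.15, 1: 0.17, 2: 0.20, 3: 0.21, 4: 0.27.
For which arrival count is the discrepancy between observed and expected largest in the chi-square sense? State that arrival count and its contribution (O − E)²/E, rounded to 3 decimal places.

Expected counts E_i = n·p_i: 88×0.15 = 13.2, 88×0.17 = 14.96, 88×0.20 = 17.6, 88×0.21 = 18.48, 88×0.27 = 23.76.
χ² = (7−13.2)²/13.2 + (6−14.96)²/14.96 + (16−17.6)²/17.6 + (35−18.48)²/18.48 + (24−23.76)²/23.76
   = 2.9121 + 5.3664 + 0.1455 + 14.7679 + 0.0024
The largest term is for 3: 14.768.

3, 14.768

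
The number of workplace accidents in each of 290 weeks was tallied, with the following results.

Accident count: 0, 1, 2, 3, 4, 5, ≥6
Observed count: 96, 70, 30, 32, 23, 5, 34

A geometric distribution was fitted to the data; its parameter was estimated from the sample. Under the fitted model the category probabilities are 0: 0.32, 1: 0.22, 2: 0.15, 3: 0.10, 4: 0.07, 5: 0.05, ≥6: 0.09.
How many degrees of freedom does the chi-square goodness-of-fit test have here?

5

There are k = 7 categories and 1 parameter estimated from the data, so df = 7 − 1 − 1 = 5.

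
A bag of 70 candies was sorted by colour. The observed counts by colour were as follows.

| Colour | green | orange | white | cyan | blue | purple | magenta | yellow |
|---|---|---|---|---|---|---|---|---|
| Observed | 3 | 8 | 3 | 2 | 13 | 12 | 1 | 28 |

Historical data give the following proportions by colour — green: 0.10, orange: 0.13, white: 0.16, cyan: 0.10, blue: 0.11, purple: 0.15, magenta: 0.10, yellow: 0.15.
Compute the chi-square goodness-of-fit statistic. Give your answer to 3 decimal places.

Expected counts E_i = n·p_i: 70×0.10 = 7, 70×0.13 = 9.1, 70×0.16 = 11.2, 70×0.10 = 7, 70×0.11 = 7.7, 70×0.15 = 10.5, 70×0.10 = 7, 70×0.15 = 10.5.
χ² = (3−7)²/7 + (8−9.1)²/9.1 + (3−11.2)²/11.2 + (2−7)²/7 + (13−7.7)²/7.7 + (12−10.5)²/10.5 + (1−7)²/7 + (28−10.5)²/10.5
   = 2.2857 + 0.1330 + 6.0036 + 3.5714 + 3.6481 + 0.2143 + 5.1429 + 29.1667
Sum = 50.166

50.166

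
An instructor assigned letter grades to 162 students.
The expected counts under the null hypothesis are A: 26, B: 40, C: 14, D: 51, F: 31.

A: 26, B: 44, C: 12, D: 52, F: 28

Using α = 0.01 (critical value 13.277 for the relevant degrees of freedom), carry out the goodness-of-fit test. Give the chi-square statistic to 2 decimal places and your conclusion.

1.00; do not reject

A: (26 − 26)²/26 = 0/26 = 0.000
B: (44 − 40)²/40 = 16/40 = 0.400
C: (12 − 14)²/14 = 4/14 = 0.286
D: (52 − 51)²/51 = 1/51 = 0.020
F: (28 − 31)²/31 = 9/31 = 0.290
Sum = 1.00
df = 4. Since 1.00 < 13.277, we do not reject H₀.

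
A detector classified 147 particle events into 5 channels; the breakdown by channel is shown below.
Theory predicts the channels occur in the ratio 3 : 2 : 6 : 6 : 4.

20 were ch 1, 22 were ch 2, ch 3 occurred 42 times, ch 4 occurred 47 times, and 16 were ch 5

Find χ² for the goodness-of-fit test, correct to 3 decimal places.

10.357

Ratio total = 21. Expected counts: 147×3/21 = 21, 147×2/21 = 14, 147×6/21 = 42, 147×6/21 = 42, 147×4/21 = 28.
cat         O        E   (O−E)²/E
ch 1       20       21     0.0476
ch 2       22       14     4.5714
ch 3       42       42     0.0000
ch 4       47       42     0.5952
ch 5       16       28     5.1429
Sum = 10.357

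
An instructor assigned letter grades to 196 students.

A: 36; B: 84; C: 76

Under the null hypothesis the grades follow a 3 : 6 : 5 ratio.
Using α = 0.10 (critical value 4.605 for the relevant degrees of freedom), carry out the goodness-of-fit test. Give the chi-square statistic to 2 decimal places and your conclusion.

Ratio total = 14. Expected counts: 196×3/14 = 42, 196×6/14 = 84, 196×5/14 = 70.
cat         O        E   (O−E)²/E
A          36       42      0.857
B          84       84      0.000
C          76       70      0.514
Sum = 1.37
df = 2. Since 1.37 < 4.605, we do not reject H₀.

1.37; do not reject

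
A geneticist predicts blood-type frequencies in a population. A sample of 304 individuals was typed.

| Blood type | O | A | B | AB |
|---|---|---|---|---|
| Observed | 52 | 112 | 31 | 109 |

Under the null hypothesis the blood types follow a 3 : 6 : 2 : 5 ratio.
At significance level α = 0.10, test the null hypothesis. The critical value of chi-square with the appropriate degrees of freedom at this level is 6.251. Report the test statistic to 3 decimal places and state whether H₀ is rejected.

Ratio total = 16. Expected counts: 304×3/16 = 57, 304×6/16 = 114, 304×2/16 = 38, 304×5/16 = 95.
O: (52 − 57)²/57 = 25/57 = 0.4386
A: (112 − 114)²/114 = 4/114 = 0.0351
B: (31 − 38)²/38 = 49/38 = 1.2895
AB: (109 − 95)²/95 = 196/95 = 2.0632
Sum = 3.826
df = 3. Since 3.826 < 6.251, we do not reject H₀.

3.826; do not reject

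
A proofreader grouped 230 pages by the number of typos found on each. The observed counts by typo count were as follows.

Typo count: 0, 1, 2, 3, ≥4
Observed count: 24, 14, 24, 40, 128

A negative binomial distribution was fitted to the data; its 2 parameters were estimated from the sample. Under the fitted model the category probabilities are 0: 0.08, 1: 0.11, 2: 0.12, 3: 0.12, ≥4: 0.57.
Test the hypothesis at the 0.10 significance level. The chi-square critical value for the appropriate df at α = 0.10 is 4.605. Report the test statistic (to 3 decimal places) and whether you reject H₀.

12.865; reject

Expected counts E_i = n·p_i: 230×0.08 = 18.4, 230×0.11 = 25.3, 230×0.12 = 27.6, 230×0.12 = 27.6, 230×0.57 = 131.1.
χ² = (24−18.4)²/18.4 + (14−25.3)²/25.3 + (24−27.6)²/27.6 + (40−27.6)²/27.6 + (128−131.1)²/131.1
   = 1.7043 + 5.0470 + 0.4696 + 5.5710 + 0.0733
Sum = 12.865
df = 2. Since 12.865 > 4.605, we reject H₀.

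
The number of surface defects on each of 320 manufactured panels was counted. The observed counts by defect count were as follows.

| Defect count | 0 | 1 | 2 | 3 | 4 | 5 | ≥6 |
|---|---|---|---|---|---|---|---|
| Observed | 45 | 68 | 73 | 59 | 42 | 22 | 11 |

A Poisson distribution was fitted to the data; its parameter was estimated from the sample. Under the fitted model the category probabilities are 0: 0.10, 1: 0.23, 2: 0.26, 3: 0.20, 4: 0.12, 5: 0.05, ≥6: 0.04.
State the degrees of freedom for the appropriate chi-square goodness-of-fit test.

There are k = 7 categories and 1 parameter estimated from the data, so df = 7 − 1 − 1 = 5.

5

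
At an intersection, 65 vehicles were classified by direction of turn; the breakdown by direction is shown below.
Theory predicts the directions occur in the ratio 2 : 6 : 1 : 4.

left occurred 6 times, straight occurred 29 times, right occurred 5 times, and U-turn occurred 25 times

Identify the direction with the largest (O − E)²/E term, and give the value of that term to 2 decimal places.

Ratio total = 13. Expected counts: 65×2/13 = 10, 65×6/13 = 30, 65×1/13 = 5, 65×4/13 = 20.
cat           O        E   (O−E)²/E
left          6       10      1.600
straight     29       30      0.033
right         5        5      0.000
U-turn       25       20      1.250
The largest term is for left: 1.60.

left, 1.60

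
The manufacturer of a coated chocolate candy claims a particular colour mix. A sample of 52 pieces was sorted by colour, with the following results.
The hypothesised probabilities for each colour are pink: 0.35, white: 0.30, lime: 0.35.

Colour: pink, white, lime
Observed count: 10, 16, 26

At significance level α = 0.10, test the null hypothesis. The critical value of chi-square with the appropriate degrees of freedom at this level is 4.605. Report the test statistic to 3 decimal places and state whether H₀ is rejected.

7.048; reject

Expected counts E_i = n·p_i: 52×0.35 = 18.2, 52×0.30 = 15.6, 52×0.35 = 18.2.
pink: (10 − 18.2)²/18.2 = 67.24/18.2 = 3.6945
white: (16 − 15.6)²/15.6 = 0.16/15.6 = 0.0103
lime: (26 − 18.2)²/18.2 = 60.84/18.2 = 3.3429
Sum = 7.048
df = 2. Since 7.048 > 4.605, we reject H₀.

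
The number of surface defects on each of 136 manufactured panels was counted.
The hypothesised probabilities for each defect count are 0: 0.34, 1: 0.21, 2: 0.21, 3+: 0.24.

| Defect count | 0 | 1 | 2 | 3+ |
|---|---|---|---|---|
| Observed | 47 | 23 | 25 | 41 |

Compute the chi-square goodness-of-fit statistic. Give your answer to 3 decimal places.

Expected counts E_i = n·p_i: 136×0.34 = 46.24, 136×0.21 = 28.56, 136×0.21 = 28.56, 136×0.24 = 32.64.
0: (47 − 46.24)²/46.24 = 0.5776/46.24 = 0.0125
1: (23 − 28.56)²/28.56 = 30.9136/28.56 = 1.0824
2: (25 − 28.56)²/28.56 = 12.6736/28.56 = 0.4438
3+: (41 − 32.64)²/32.64 = 69.8896/32.64 = 2.1412
Sum = 3.680

3.680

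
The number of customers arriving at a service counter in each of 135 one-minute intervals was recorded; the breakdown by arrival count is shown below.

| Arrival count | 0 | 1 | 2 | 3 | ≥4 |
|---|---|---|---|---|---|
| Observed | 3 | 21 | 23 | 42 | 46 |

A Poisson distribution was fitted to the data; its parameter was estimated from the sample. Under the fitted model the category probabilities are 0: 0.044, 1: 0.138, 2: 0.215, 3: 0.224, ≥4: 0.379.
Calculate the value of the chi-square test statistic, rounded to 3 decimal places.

Expected counts E_i = n·p_i: 135×0.044 = 5.94, 135×0.138 = 18.63, 135×0.215 = 29.025, 135×0.224 = 30.24, 135×0.379 = 51.165.
0: (3 − 5.94)²/5.94 = 8.6436/5.94 = 1.4552
1: (21 − 18.63)²/18.63 = 5.6169/18.63 = 0.3015
2: (23 − 29.025)²/29.025 = 36.300625/29.025 = 1.2507
3: (42 − 30.24)²/30.24 = 138.2976/30.24 = 4.5733
≥4: (46 − 51.165)²/51.165 = 26.677225/51.165 = 0.5214
Sum = 8.102

8.102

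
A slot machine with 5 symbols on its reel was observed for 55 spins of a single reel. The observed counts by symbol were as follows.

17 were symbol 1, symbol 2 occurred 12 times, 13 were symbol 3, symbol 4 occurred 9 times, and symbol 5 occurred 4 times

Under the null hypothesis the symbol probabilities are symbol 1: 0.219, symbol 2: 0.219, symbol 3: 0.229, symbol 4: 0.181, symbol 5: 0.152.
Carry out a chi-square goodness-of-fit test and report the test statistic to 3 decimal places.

Expected counts E_i = n·p_i: 55×0.219 = 12.045, 55×0.219 = 12.045, 55×0.229 = 12.595, 55×0.181 = 9.955, 55×0.152 = 8.36.
symbol 1: (17 − 12.045)²/12.045 = 24.552025/12.045 = 2.0384
symbol 2: (12 − 12.045)²/12.045 = 0.002025/12.045 = 0.0002
symbol 3: (13 − 12.595)²/12.595 = 0.164025/12.595 = 0.0130
symbol 4: (9 − 9.955)²/9.955 = 0.912025/9.955 = 0.0916
symbol 5: (4 − 8.36)²/8.36 = 19.0096/8.36 = 2.2739
Sum = 4.417

4.417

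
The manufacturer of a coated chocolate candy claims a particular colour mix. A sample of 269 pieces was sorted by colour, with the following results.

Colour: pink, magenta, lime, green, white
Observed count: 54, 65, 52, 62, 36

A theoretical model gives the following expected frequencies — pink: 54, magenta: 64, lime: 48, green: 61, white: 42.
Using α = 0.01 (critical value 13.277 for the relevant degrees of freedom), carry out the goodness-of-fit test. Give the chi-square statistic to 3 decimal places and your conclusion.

cat          O        E   (O−E)²/E
pink        54       54     0.0000
magenta     65       64     0.0156
lime        52       48     0.3333
green       62       61     0.0164
white       36       42     0.8571
Sum = 1.222
df = 4. Since 1.222 < 13.277, we do not reject H₀.

1.222; do not reject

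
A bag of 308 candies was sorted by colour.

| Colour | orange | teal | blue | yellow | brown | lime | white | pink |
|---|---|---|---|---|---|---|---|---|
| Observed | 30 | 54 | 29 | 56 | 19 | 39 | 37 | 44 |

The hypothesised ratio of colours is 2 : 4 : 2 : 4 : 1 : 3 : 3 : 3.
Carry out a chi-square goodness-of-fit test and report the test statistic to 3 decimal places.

Ratio total = 22. Expected counts: 308×2/22 = 28, 308×4/22 = 56, 308×2/22 = 28, 308×4/22 = 56, 308×1/22 = 14, 308×3/22 = 42, 308×3/22 = 42, 308×3/22 = 42.
χ² = (30−28)²/28 + (54−56)²/56 + (29−28)²/28 + (56−56)²/56 + (19−14)²/14 + (39−42)²/42 + (37−42)²/42 + (44−42)²/42
   = 0.1429 + 0.0714 + 0.0357 + 0.0000 + 1.7857 + 0.2143 + 0.5952 + 0.0952
Sum = 2.940

2.940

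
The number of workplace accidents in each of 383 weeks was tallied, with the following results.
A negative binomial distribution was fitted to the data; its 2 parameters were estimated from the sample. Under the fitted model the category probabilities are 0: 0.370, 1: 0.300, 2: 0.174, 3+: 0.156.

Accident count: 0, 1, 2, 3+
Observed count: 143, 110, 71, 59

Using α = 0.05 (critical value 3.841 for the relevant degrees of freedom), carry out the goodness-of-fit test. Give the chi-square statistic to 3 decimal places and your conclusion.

0.515; do not reject

Expected counts E_i = n·p_i: 383×0.370 = 141.71, 383×0.300 = 114.9, 383×0.174 = 66.642, 383×0.156 = 59.748.
0: (143 − 141.71)²/141.71 = 1.6641/141.71 = 0.0117
1: (110 − 114.9)²/114.9 = 24.01/114.9 = 0.2090
2: (71 − 66.642)²/66.642 = 18.992164/66.642 = 0.2850
3+: (59 − 59.748)²/59.748 = 0.559504/59.748 = 0.0094
Sum = 0.515
df = 1. Since 0.515 < 3.841, we do not reject H₀.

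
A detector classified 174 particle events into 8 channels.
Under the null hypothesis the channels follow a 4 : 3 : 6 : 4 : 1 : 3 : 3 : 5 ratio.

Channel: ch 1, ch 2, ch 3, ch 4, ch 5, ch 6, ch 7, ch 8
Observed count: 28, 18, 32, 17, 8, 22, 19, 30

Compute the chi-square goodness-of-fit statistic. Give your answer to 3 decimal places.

4.764

Ratio total = 29. Expected counts: 174×4/29 = 24, 174×3/29 = 18, 174×6/29 = 36, 174×4/29 = 24, 174×1/29 = 6, 174×3/29 = 18, 174×3/29 = 18, 174×5/29 = 30.
χ² = (28−24)²/24 + (18−18)²/18 + (32−36)²/36 + (17−24)²/24 + (8−6)²/6 + (22−18)²/18 + (19−18)²/18 + (30−30)²/30
   = 0.6667 + 0.0000 + 0.4444 + 2.0417 + 0.6667 + 0.8889 + 0.0556 + 0.0000
Sum = 4.764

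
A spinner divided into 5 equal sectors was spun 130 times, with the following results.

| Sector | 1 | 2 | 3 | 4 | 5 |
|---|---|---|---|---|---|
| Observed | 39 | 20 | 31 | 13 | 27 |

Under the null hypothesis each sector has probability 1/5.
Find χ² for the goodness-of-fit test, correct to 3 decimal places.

15.385

Expected count for each of the 5 categories: 130/5 = 26.
1: (39 − 26)²/26 = 169/26 = 6.5000
2: (20 − 26)²/26 = 36/26 = 1.3846
3: (31 − 26)²/26 = 25/26 = 0.9615
4: (13 − 26)²/26 = 169/26 = 6.5000
5: (27 − 26)²/26 = 1/26 = 0.0385
Sum = 15.385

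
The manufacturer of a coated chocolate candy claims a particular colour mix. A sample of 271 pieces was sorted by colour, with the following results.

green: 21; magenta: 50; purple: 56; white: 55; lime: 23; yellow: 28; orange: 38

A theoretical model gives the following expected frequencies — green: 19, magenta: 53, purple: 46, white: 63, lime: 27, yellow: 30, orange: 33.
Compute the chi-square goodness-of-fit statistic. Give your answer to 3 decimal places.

5.054

cat          O        E   (O−E)²/E
green       21       19     0.2105
magenta     50       53     0.1698
purple      56       46     2.1739
white       55       63     1.0159
lime        23       27     0.5926
yellow      28       30     0.1333
orange      38       33     0.7576
Sum = 5.054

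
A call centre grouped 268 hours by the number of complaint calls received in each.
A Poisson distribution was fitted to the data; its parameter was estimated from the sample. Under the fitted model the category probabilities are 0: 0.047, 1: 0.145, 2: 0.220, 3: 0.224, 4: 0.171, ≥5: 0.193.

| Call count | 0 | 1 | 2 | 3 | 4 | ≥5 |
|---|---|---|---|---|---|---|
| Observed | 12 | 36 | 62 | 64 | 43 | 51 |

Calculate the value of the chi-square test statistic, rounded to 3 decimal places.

0.842

Expected counts E_i = n·p_i: 268×0.047 = 12.596, 268×0.145 = 38.86, 268×0.220 = 58.96, 268×0.224 = 60.032, 268×0.171 = 45.828, 268×0.193 = 51.724.
cat         O        E   (O−E)²/E
0          12   12.596     0.0282
1          36    38.86     0.2105
2          62    58.96     0.1567
3          64   60.032     0.2623
4          43   45.828     0.1745
≥5         51   51.724     0.0101
Sum = 0.842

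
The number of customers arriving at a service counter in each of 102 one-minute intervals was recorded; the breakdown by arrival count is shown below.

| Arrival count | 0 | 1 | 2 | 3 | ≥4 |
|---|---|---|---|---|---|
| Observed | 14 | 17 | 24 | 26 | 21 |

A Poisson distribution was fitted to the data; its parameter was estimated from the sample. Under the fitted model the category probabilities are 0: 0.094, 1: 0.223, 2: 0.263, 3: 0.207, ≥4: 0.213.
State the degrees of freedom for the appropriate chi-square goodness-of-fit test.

There are k = 5 categories and 1 parameter estimated from the data, so df = 5 − 1 − 1 = 3.

3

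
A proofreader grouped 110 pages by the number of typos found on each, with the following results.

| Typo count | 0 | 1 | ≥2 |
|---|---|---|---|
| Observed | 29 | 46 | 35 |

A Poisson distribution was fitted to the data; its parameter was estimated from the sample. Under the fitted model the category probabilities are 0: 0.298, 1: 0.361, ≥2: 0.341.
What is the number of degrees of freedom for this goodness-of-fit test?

There are k = 3 categories and 1 parameter estimated from the data, so df = 3 − 1 − 1 = 1.

1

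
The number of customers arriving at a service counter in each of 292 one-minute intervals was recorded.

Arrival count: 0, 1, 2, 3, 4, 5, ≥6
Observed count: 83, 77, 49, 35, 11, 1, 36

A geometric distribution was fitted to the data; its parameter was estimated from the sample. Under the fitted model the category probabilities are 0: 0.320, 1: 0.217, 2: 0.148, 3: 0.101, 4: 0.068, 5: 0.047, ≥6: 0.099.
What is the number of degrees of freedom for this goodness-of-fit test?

5

There are k = 7 categories and 1 parameter estimated from the data, so df = 7 − 1 − 1 = 5.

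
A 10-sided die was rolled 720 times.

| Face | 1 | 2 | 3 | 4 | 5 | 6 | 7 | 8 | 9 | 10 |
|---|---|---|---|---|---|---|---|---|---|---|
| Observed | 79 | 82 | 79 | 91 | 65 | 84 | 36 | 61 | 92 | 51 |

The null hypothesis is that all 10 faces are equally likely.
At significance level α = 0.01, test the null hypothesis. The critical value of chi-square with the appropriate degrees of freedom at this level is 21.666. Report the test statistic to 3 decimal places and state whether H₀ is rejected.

Expected count for each of the 10 categories: 720/10 = 72.
χ² = (79−72)²/72 + (82−72)²/72 + (79−72)²/72 + (91−72)²/72 + (65−72)²/72 + (84−72)²/72 + (36−72)²/72 + (61−72)²/72 + (92−72)²/72 + (51−72)²/72
   = 0.6806 + 1.3889 + 0.6806 + 5.0139 + 0.6806 + 2.0000 + 18.0000 + 1.6806 + 5.5556 + 6.1250
Sum = 41.806
df = 9. Since 41.806 > 21.666, we reject H₀.

41.806; reject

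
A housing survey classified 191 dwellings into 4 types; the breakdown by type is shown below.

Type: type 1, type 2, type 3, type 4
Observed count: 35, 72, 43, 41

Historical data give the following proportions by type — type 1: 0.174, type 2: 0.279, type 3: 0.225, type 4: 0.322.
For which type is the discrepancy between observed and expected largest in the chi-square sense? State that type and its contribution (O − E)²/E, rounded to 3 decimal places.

Expected counts E_i = n·p_i: 191×0.174 = 33.234, 191×0.279 = 53.289, 191×0.225 = 42.975, 191×0.322 = 61.502.
χ² = (35−33.234)²/33.234 + (72−53.289)²/53.289 + (43−42.975)²/42.975 + (41−61.502)²/61.502
   = 0.0938 + 6.5699 + 0.0000 + 6.8344
The largest term is for type 4: 6.834.

type 4, 6.834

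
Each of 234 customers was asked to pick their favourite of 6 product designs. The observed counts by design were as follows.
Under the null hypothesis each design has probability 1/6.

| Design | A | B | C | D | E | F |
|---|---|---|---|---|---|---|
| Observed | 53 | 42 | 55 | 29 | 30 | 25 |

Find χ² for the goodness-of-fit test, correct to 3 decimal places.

21.487

Expected count for each of the 6 categories: 234/6 = 39.
χ² = (53−39)²/39 + (42−39)²/39 + (55−39)²/39 + (29−39)²/39 + (30−39)²/39 + (25−39)²/39
   = 5.0256 + 0.2308 + 6.5641 + 2.5641 + 2.0769 + 5.0256
Sum = 21.487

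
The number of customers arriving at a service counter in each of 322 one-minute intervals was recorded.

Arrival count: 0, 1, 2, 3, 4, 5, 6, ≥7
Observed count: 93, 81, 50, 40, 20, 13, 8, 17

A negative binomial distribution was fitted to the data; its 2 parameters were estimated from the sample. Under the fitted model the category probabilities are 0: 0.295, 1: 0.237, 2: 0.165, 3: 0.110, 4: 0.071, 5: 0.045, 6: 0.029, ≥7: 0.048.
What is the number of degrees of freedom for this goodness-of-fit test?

5

There are k = 8 categories and 2 parameters estimated from the data, so df = 8 − 1 − 2 = 5.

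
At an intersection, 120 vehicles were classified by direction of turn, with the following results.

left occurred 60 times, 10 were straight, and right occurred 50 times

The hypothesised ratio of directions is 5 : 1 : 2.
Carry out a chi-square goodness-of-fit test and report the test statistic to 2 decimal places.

18.00

Ratio total = 8. Expected counts: 120×5/8 = 75, 120×1/8 = 15, 120×2/8 = 30.
left: (60 − 75)²/75 = 225/75 = 3.000
straight: (10 − 15)²/15 = 25/15 = 1.667
right: (50 − 30)²/30 = 400/30 = 13.333
Sum = 18.00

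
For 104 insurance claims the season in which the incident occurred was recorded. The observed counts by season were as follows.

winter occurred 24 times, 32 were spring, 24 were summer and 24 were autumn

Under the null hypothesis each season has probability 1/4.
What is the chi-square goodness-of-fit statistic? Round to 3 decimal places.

1.846

Under H₀ each category has probability 1/4, so each expected count is 104/4 = 26.
χ² = (24−26)²/26 + (32−26)²/26 + (24−26)²/26 + (24−26)²/26
   = 0.1538 + 1.3846 + 0.1538 + 0.1538
Sum = 1.846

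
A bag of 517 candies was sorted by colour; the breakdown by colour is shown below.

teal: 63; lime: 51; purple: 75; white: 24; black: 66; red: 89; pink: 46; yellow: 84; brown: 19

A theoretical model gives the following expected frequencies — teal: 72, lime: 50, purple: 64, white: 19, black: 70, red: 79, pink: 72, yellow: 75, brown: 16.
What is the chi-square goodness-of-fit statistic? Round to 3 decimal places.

cat         O        E   (O−E)²/E
teal       63       72     1.1250
lime       51       50     0.0200
purple     75       64     1.8906
white      24       19     1.3158
black      66       70     0.2286
red        89       79     1.2658
pink       46       72     9.3889
yellow     84       75     1.0800
brown      19       16     0.5625
Sum = 16.877

16.877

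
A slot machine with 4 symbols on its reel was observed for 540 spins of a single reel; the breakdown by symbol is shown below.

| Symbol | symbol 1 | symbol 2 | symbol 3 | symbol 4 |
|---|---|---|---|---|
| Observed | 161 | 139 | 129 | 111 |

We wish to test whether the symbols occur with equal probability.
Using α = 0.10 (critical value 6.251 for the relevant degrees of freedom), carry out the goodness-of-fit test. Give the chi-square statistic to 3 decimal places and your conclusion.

Under H₀ each category has probability 1/4, so each expected count is 540/4 = 135.
χ² = (161−135)²/135 + (139−135)²/135 + (129−135)²/135 + (111−135)²/135
   = 5.0074 + 0.1185 + 0.2667 + 4.2667
Sum = 9.659
df = 3. Since 9.659 > 6.251, we reject H₀.

9.659; reject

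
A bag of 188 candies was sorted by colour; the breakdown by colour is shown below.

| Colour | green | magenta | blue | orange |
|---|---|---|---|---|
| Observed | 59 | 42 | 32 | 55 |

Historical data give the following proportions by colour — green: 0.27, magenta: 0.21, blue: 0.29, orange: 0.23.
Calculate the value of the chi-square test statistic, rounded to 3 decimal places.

Expected counts E_i = n·p_i: 188×0.27 = 50.76, 188×0.21 = 39.48, 188×0.29 = 54.52, 188×0.23 = 43.24.
χ² = (59−50.76)²/50.76 + (42−39.48)²/39.48 + (32−54.52)²/54.52 + (55−43.24)²/43.24
   = 1.3376 + 0.1609 + 9.3021 + 3.1984
Sum = 13.999

13.999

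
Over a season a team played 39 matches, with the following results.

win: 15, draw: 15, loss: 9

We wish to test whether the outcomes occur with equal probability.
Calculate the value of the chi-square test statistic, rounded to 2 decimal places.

1.85

Under H₀ each category has probability 1/3, so each expected count is 39/3 = 13.
χ² = (15−13)²/13 + (15−13)²/13 + (9−13)²/13
   = 0.308 + 0.308 + 1.231
Sum = 1.85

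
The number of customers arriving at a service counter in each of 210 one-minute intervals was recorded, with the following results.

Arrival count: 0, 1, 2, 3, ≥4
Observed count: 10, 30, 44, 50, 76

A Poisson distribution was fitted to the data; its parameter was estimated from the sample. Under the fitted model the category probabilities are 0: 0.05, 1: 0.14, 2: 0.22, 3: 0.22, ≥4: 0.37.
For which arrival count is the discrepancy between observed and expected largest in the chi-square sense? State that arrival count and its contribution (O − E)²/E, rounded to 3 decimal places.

3, 0.313

Expected counts E_i = n·p_i: 210×0.05 = 10.5, 210×0.14 = 29.4, 210×0.22 = 46.2, 210×0.22 = 46.2, 210×0.37 = 77.7.
χ² = (10−10.5)²/10.5 + (30−29.4)²/29.4 + (44−46.2)²/46.2 + (50−46.2)²/46.2 + (76−77.7)²/77.7
   = 0.0238 + 0.0122 + 0.1048 + 0.3126 + 0.0372
The largest term is for 3: 0.313.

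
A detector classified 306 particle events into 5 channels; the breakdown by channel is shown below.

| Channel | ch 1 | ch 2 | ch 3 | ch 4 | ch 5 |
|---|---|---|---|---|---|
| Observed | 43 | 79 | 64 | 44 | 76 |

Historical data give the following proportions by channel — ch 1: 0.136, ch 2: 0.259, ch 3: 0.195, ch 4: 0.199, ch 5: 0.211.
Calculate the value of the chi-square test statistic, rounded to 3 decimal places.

7.073

Expected counts E_i = n·p_i: 306×0.136 = 41.616, 306×0.259 = 79.254, 306×0.195 = 59.67, 306×0.199 = 60.894, 306×0.211 = 64.566.
cat         O        E   (O−E)²/E
ch 1       43   41.616     0.0460
ch 2       79   79.254     0.0008
ch 3       64    59.67     0.3142
ch 4       44   60.894     4.6870
ch 5       76   64.566     2.0248
Sum = 7.073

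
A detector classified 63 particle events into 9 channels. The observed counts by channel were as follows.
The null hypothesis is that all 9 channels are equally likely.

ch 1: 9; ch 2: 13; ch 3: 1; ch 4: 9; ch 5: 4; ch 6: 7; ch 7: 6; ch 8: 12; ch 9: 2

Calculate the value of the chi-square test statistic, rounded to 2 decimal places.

20.00

Under H₀ each category has probability 1/9, so each expected count is 63/9 = 7.
χ² = (9−7)²/7 + (13−7)²/7 + (1−7)²/7 + (9−7)²/7 + (4−7)²/7 + (7−7)²/7 + (6−7)²/7 + (12−7)²/7 + (2−7)²/7
   = 0.571 + 5.143 + 5.143 + 0.571 + 1.286 + 0.000 + 0.143 + 3.571 + 3.571
Sum = 20.00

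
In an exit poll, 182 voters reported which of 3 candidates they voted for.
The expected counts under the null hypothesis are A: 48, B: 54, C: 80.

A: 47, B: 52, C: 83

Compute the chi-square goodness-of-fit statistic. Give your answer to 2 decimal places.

A: (47 − 48)²/48 = 1/48 = 0.021
B: (52 − 54)²/54 = 4/54 = 0.074
C: (83 − 80)²/80 = 9/80 = 0.113
Sum = 0.21

0.21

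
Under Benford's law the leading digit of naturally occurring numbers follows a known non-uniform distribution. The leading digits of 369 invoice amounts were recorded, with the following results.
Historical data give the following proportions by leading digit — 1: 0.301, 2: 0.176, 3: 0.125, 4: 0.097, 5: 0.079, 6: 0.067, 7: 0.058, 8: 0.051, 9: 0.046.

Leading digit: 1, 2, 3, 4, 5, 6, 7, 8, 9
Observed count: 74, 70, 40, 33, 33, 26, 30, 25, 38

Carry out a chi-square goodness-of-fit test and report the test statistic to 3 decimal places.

Expected counts E_i = n·p_i: 369×0.301 = 111.069, 369×0.176 = 64.944, 369×0.125 = 46.125, 369×0.097 = 35.793, 369×0.079 = 29.151, 369×0.067 = 24.723, 369×0.058 = 21.402, 369×0.051 = 18.819, 369×0.046 = 16.974.
cat         O        E   (O−E)²/E
1          74  111.069    12.3717
2          70   64.944     0.3936
3          40   46.125     0.8133
4          33   35.793     0.2179
5          33   29.151     0.5082
6          26   24.723     0.0660
7          30   21.402     3.4541
8          25   18.819     2.0301
9          38   16.974    26.0453
Sum = 45.900

45.900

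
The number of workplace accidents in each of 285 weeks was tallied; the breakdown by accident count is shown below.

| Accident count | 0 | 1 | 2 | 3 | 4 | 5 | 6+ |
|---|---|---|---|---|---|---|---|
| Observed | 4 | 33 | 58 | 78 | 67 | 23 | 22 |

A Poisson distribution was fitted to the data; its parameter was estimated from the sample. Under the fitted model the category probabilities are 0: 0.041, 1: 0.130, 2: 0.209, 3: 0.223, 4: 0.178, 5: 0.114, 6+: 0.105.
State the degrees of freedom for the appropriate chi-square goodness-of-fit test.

5

There are k = 7 categories and 1 parameter estimated from the data, so df = 7 − 1 − 1 = 5.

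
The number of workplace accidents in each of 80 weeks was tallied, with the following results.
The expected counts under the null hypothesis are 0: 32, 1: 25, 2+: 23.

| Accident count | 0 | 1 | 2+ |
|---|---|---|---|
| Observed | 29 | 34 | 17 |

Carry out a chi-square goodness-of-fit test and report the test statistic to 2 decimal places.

5.09

0: (29 − 32)²/32 = 9/32 = 0.281
1: (34 − 25)²/25 = 81/25 = 3.240
2+: (17 − 23)²/23 = 36/23 = 1.565
Sum = 5.09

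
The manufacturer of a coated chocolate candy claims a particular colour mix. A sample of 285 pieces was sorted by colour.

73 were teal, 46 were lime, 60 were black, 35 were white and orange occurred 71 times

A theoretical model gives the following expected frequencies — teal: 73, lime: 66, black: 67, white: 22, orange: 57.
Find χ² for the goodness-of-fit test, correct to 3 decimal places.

χ² = (73−73)²/73 + (46−66)²/66 + (60−67)²/67 + (35−22)²/22 + (71−57)²/57
   = 0.0000 + 6.0606 + 0.7313 + 7.6818 + 3.4386
Sum = 17.912

17.912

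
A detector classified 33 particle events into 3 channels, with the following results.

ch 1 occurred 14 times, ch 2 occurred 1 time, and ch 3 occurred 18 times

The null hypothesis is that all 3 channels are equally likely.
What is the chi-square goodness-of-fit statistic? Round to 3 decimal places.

14.364

Under H₀ each category has probability 1/3, so each expected count is 33/3 = 11.
χ² = (14−11)²/11 + (1−11)²/11 + (18−11)²/11
   = 0.8182 + 9.0909 + 4.4545
Sum = 14.364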